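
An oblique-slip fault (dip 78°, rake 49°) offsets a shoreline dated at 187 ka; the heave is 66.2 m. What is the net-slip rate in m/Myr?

2260 m/Myr

dip-slip = heave / cos(dip) = 66.2 / cos(78°) = 318.4 m
net slip = dip-slip / sin(rake) = 318.4 / sin(49°) = 421.9 m
rate = 421.9 m / 187 ka = 0.00226 m/yr = 2260 m/Myr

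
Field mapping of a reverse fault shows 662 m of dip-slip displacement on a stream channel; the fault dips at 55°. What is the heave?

heave = dip-slip × cos(dip) = 662 m × cos(55°) = 380 m

380 m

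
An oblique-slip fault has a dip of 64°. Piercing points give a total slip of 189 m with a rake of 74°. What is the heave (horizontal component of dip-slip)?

dip-slip = net slip × sin(rake) = 189 m × sin(74°) = 181.7 m
heave = dip-slip × cos(dip) = 181.7 × cos(64°) = 79.6 m

79.6 m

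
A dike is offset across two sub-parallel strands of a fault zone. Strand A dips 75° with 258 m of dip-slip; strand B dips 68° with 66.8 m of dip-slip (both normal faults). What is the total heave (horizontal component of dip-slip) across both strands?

heave_A = 258 × cos(75°) = 66.78 m
heave_B = 66.8 × cos(68°) = 25.02 m
total = 66.78 + 25.02 = 91.8 m

91.8 m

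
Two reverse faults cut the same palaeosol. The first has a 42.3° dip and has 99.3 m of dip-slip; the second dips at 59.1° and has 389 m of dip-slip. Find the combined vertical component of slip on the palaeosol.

401 m

throw_A = 99.3 × sin(42.3°) = 66.83 m
throw_B = 389 × sin(59.1°) = 333.8 m
total = 66.83 + 333.8 = 401 m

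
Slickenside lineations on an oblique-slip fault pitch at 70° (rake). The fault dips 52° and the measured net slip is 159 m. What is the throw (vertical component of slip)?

dip-slip = net slip × sin(rake) = 159 m × sin(70°) = 149.4 m
throw = dip-slip × sin(dip) = 149.4 × sin(52°) = 118 m

118 m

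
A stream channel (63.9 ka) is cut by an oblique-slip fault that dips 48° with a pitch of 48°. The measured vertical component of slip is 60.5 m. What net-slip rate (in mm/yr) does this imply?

1.71 mm/yr

dip-slip = throw / sin(dip) = 60.5 / sin(48°) = 81.41 m
net slip = dip-slip / sin(rake) = 81.41 / sin(48°) = 109.5 m
rate = 109.5 m / 63.9 ka = 0.00171 m/yr = 1.71 mm/yr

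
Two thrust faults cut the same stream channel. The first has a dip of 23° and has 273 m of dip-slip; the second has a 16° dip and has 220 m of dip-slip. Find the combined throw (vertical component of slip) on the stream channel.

167 m

throw_A = 273 × sin(23°) = 106.7 m
throw_B = 220 × sin(16°) = 60.64 m
total = 106.7 + 60.64 = 167 m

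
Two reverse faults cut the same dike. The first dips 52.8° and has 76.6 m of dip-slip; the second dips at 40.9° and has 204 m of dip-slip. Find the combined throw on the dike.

195 m

throw_A = 76.6 × sin(52.8°) = 61.01 m
throw_B = 204 × sin(40.9°) = 133.6 m
total = 61.01 + 133.6 = 195 m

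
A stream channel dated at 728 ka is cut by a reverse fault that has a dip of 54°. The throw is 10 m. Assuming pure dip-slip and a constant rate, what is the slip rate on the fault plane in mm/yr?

dip-slip = throw / sin(dip) = 10 m / sin(54°) = 12.36 m
rate = 12.36 m / 728 ka = 0.0000170 m/yr = 0.0170 mm/yr

0.0170 mm/yr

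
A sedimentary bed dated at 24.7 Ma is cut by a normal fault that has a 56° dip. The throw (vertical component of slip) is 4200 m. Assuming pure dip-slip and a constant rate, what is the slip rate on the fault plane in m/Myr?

205 m/Myr

dip-slip = throw / sin(dip) = 4200 m / sin(56°) = 5066 m
rate = 5066 m / 24.7 Ma = 0.000205 m/yr = 205 m/Myr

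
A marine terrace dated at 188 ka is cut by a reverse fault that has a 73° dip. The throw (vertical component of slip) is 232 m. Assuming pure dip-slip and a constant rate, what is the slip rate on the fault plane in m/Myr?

1290 m/Myr

dip-slip = throw / sin(dip) = 232 m / sin(73°) = 242.6 m
rate = 242.6 m / 188 ka = 0.00129 m/yr = 1290 m/Myr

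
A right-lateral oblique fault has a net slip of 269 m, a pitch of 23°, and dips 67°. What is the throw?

96.8 m

dip-slip = net slip × sin(rake) = 269 m × sin(23°) = 105.1 m
throw = dip-slip × sin(dip) = 105.1 × sin(67°) = 96.8 m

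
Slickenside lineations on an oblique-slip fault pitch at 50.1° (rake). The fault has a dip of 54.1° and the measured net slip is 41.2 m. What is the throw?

25.6 m

dip-slip = net slip × sin(rake) = 41.2 m × sin(50.1°) = 31.61 m
throw = dip-slip × sin(dip) = 31.61 × sin(54.1°) = 25.6 m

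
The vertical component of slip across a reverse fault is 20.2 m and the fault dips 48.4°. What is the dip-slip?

dip-slip = throw / sin(dip) = 20.2 / sin(48.4°) = 27 m

27 m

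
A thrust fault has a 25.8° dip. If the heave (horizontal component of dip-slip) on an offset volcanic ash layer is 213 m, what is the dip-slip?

dip-slip = heave / cos(dip) = 213 / cos(25.8°) = 237 m

237 m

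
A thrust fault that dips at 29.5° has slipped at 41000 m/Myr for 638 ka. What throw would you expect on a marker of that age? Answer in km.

12.9 km

dip-slip = rate × time = 41000 m/Myr × 638 ka = 26160 m
throw = dip-slip × sin(dip) = 26160 × sin(29.5°) = 12900 m = 12.9 km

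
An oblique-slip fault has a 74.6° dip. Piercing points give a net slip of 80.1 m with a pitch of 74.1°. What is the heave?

dip-slip = net slip × sin(rake) = 80.1 m × sin(74.1°) = 77.04 m
heave = dip-slip × cos(dip) = 77.04 × cos(74.6°) = 20.5 m

20.5 m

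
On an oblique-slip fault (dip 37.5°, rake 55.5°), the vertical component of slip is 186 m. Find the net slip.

dip-slip = throw / sin(dip) = 186 / sin(37.5°) = 305.5 m
net slip = dip-slip / sin(rake) = 305.5 / sin(55.5°) = 371 m

371 m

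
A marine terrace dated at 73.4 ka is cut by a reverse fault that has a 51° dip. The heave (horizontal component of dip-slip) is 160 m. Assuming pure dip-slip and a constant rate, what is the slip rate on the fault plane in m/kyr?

dip-slip = heave / cos(dip) = 160 m / cos(51°) = 254.2 m
rate = 254.2 m / 73.4 ka = 0.00346 m/yr = 3.46 m/kyr

3.46 m/kyr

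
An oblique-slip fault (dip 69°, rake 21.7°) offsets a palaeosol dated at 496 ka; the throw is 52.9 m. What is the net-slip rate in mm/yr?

dip-slip = throw / sin(dip) = 52.9 / sin(69°) = 56.66 m
net slip = dip-slip / sin(rake) = 56.66 / sin(21.7°) = 153.2 m
rate = 153.2 m / 496 ka = 0.000309 m/yr = 0.309 mm/yr

0.309 mm/yr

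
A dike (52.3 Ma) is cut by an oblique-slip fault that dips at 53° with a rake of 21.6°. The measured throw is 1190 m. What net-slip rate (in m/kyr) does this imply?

0.0774 m/kyr

dip-slip = throw / sin(dip) = 1190 / sin(53°) = 1490 m
net slip = dip-slip / sin(rake) = 1490 / sin(21.6°) = 4048 m
rate = 4048 m / 52.3 Ma = 0.0000774 m/yr = 0.0774 m/kyr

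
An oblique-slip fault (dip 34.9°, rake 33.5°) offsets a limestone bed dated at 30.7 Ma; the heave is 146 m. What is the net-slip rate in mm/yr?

0.0105 mm/yr

dip-slip = heave / cos(dip) = 146 / cos(34.9°) = 178 m
net slip = dip-slip / sin(rake) = 178 / sin(33.5°) = 322.5 m
rate = 322.5 m / 30.7 Ma = 0.0000105 m/yr = 0.0105 mm/yr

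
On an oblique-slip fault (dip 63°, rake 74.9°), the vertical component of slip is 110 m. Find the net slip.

128 m

dip-slip = throw / sin(dip) = 110 / sin(63°) = 123.5 m
net slip = dip-slip / sin(rake) = 123.5 / sin(74.9°) = 128 m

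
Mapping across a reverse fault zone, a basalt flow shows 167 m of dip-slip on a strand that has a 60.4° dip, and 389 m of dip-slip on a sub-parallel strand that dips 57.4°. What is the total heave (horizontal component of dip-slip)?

heave_A = 167 × cos(60.4°) = 82.49 m
heave_B = 389 × cos(57.4°) = 209.6 m
total = 82.49 + 209.6 = 292 m

292 m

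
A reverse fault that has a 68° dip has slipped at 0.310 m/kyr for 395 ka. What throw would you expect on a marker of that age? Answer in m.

114 m

dip-slip = rate × time = 0.310 m/kyr × 395 ka = 122.5 m
throw = dip-slip × sin(dip) = 122.5 × sin(68°) = 114 m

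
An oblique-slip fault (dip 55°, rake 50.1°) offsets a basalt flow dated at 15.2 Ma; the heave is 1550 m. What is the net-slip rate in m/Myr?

dip-slip = heave / cos(dip) = 1550 / cos(55°) = 2702 m
net slip = dip-slip / sin(rake) = 2702 / sin(50.1°) = 3523 m
rate = 3523 m / 15.2 Ma = 0.000232 m/yr = 232 m/Myr

232 m/Myr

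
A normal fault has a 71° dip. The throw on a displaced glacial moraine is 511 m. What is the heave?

176 m

heave = throw / tan(dip) = 511 / tan(71°) = 176 m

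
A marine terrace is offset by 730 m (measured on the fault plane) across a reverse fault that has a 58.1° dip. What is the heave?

386 m

heave = dip-slip × cos(dip) = 730 m × cos(58.1°) = 386 m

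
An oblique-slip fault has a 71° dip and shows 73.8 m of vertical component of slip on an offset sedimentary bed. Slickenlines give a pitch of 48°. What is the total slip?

dip-slip = throw / sin(dip) = 73.8 / sin(71°) = 78.05 m
net slip = dip-slip / sin(rake) = 78.05 / sin(48°) = 105 m

105 m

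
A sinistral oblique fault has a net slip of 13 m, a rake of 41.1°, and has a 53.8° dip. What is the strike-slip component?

9.80 m

strike-slip = net slip × cos(rake) = 13 m × cos(41.1°) = 9.80 m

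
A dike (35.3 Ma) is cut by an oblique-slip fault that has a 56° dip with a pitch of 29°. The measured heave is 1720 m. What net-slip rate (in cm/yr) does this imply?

0.0180 cm/yr

dip-slip = heave / cos(dip) = 1720 / cos(56°) = 3076 m
net slip = dip-slip / sin(rake) = 3076 / sin(29°) = 6344 m
rate = 6344 m / 35.3 Ma = 0.000180 m/yr = 0.0180 cm/yr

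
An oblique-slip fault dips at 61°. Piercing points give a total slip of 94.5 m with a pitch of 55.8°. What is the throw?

dip-slip = net slip × sin(rake) = 94.5 m × sin(55.8°) = 78.16 m
throw = dip-slip × sin(dip) = 78.16 × sin(61°) = 68.4 m

68.4 m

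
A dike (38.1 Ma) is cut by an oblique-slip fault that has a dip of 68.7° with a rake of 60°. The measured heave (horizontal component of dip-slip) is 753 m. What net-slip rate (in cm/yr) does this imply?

dip-slip = heave / cos(dip) = 753 / cos(68.7°) = 2073 m
net slip = dip-slip / sin(rake) = 2073 / sin(60°) = 2394 m
rate = 2394 m / 38.1 Ma = 0.0000628 m/yr = 0.00628 cm/yr

0.00628 cm/yr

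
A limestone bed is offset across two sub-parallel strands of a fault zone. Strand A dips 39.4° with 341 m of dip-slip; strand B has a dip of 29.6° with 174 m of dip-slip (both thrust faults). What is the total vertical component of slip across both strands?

throw_A = 341 × sin(39.4°) = 216.4 m
throw_B = 174 × sin(29.6°) = 85.95 m
total = 216.4 + 85.95 = 302 m

302 m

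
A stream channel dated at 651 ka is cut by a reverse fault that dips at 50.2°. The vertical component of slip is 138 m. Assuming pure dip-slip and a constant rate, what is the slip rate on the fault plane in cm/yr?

0.0276 cm/yr

dip-slip = throw / sin(dip) = 138 m / sin(50.2°) = 179.6 m
rate = 179.6 m / 651 ka = 0.000276 m/yr = 0.0276 cm/yr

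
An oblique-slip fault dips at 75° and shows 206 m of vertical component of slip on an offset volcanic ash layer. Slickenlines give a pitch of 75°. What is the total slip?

221 m

dip-slip = throw / sin(dip) = 206 / sin(75°) = 213.3 m
net slip = dip-slip / sin(rake) = 213.3 / sin(75°) = 221 m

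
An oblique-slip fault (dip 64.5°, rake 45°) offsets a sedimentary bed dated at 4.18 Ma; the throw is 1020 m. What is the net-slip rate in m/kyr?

dip-slip = throw / sin(dip) = 1020 / sin(64.5°) = 1130 m
net slip = dip-slip / sin(rake) = 1130 / sin(45°) = 1598 m
rate = 1598 m / 4.18 Ma = 0.000382 m/yr = 0.382 m/kyr

0.382 m/kyr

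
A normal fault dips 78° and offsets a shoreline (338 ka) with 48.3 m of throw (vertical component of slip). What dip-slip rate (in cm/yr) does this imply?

0.0146 cm/yr

dip-slip = throw / sin(dip) = 48.3 m / sin(78°) = 49.38 m
rate = 49.38 m / 338 ka = 0.000146 m/yr = 0.0146 cm/yr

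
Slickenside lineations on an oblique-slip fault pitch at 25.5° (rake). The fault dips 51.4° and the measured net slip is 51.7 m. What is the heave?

dip-slip = net slip × sin(rake) = 51.7 m × sin(25.5°) = 22.26 m
heave = dip-slip × cos(dip) = 22.26 × cos(51.4°) = 13.9 m

13.9 m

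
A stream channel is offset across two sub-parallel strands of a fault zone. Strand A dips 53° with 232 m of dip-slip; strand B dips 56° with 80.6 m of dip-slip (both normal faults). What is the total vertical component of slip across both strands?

252 m

throw_A = 232 × sin(53°) = 185.3 m
throw_B = 80.6 × sin(56°) = 66.82 m
total = 185.3 + 66.82 = 252 m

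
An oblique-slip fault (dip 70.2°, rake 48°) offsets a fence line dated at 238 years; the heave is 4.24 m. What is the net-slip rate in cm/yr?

dip-slip = heave / cos(dip) = 4.24 / cos(70.2°) = 12.52 m
net slip = dip-slip / sin(rake) = 12.52 / sin(48°) = 16.84 m
rate = 16.84 m / 238 years = 0.0708 m/yr = 7.08 cm/yr

7.08 cm/yr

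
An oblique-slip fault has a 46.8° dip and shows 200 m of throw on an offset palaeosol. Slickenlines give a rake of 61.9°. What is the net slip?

dip-slip = throw / sin(dip) = 200 / sin(46.8°) = 274.4 m
net slip = dip-slip / sin(rake) = 274.4 / sin(61.9°) = 311 m

311 m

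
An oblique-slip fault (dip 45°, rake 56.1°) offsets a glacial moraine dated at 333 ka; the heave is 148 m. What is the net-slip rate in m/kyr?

0.757 m/kyr

dip-slip = heave / cos(dip) = 148 / cos(45°) = 209.3 m
net slip = dip-slip / sin(rake) = 209.3 / sin(56.1°) = 252.2 m
rate = 252.2 m / 333 ka = 0.000757 m/yr = 0.757 m/kyr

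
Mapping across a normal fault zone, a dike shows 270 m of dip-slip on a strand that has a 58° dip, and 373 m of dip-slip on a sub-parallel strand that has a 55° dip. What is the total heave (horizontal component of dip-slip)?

357 m

heave_A = 270 × cos(58°) = 143.1 m
heave_B = 373 × cos(55°) = 213.9 m
total = 143.1 + 213.9 = 357 m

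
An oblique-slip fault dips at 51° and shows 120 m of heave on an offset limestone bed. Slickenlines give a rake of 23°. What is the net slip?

488 m

dip-slip = heave / cos(dip) = 120 / cos(51°) = 190.7 m
net slip = dip-slip / sin(rake) = 190.7 / sin(23°) = 488 m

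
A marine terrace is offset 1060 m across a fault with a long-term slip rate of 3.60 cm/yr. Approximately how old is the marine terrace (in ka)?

29.4 ka

age = offset / rate = 1060 m / (3.60 cm/yr) = 29400 yr = 29.4 ka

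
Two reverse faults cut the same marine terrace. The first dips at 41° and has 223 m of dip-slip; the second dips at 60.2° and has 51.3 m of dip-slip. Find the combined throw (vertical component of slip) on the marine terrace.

throw_A = 223 × sin(41°) = 146.3 m
throw_B = 51.3 × sin(60.2°) = 44.52 m
total = 146.3 + 44.52 = 191 m

191 m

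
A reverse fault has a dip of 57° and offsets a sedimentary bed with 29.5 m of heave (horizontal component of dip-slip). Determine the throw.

throw = heave × tan(dip) = 29.5 × tan(57°) = 45.4 m

45.4 m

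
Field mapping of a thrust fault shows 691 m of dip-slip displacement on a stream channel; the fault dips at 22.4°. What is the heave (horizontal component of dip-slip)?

heave = dip-slip × cos(dip) = 691 m × cos(22.4°) = 639 m

639 m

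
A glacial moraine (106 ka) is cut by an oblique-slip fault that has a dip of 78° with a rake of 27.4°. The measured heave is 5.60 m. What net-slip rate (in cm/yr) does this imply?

0.0552 cm/yr

dip-slip = heave / cos(dip) = 5.60 / cos(78°) = 26.93 m
net slip = dip-slip / sin(rake) = 26.93 / sin(27.4°) = 58.53 m
rate = 58.53 m / 106 ka = 0.000552 m/yr = 0.0552 cm/yr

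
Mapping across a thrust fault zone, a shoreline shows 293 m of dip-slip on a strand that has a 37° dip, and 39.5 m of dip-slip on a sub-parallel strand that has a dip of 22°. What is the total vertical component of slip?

throw_A = 293 × sin(37°) = 176.3 m
throw_B = 39.5 × sin(22°) = 14.80 m
total = 176.3 + 14.80 = 191 m

191 m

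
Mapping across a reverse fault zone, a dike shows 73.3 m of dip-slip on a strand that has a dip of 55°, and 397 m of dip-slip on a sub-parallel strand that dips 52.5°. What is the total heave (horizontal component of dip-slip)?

284 m

heave_A = 73.3 × cos(55°) = 42.04 m
heave_B = 397 × cos(52.5°) = 241.7 m
total = 42.04 + 241.7 = 284 m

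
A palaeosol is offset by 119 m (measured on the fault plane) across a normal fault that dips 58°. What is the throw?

101 m

throw = dip-slip × sin(dip) = 119 m × sin(58°) = 101 m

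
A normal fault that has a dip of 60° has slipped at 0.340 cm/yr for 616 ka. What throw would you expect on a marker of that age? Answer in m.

dip-slip = rate × time = 0.340 cm/yr × 616 ka = 2094 m
throw = dip-slip × sin(dip) = 2094 × sin(60°) = 1810 m

1810 m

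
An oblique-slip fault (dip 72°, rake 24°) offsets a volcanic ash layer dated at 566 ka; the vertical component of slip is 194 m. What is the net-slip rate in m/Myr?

dip-slip = throw / sin(dip) = 194 / sin(72°) = 204 m
net slip = dip-slip / sin(rake) = 204 / sin(24°) = 501.5 m
rate = 501.5 m / 566 ka = 0.000886 m/yr = 886 m/Myr

886 m/Myr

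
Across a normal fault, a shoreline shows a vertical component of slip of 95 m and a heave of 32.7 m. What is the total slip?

100 m

net slip = √(throw² + heave²) = √(95² + 32.7²) = 100 m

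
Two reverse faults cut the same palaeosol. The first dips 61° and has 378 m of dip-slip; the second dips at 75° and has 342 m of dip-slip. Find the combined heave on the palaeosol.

heave_A = 378 × cos(61°) = 183.3 m
heave_B = 342 × cos(75°) = 88.52 m
total = 183.3 + 88.52 = 272 m

272 m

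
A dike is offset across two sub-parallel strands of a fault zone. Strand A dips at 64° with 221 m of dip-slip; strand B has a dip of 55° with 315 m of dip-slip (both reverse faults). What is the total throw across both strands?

457 m

throw_A = 221 × sin(64°) = 198.6 m
throw_B = 315 × sin(55°) = 258 m
total = 198.6 + 258 = 457 m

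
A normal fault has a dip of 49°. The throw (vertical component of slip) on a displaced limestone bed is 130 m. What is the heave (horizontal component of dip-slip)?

113 m

heave = throw / tan(dip) = 130 / tan(49°) = 113 m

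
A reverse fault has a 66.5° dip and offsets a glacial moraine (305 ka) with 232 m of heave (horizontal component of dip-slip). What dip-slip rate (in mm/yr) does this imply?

dip-slip = heave / cos(dip) = 232 m / cos(66.5°) = 581.8 m
rate = 581.8 m / 305 ka = 0.00191 m/yr = 1.91 mm/yr

1.91 mm/yr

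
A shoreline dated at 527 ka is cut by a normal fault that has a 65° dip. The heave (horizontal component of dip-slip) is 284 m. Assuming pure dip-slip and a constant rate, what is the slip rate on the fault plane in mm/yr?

1.28 mm/yr

dip-slip = heave / cos(dip) = 284 m / cos(65°) = 672 m
rate = 672 m / 527 ka = 0.00128 m/yr = 1.28 mm/yr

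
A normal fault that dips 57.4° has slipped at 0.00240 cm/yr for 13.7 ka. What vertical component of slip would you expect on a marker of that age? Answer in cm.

27.7 cm

dip-slip = rate × time = 0.00240 cm/yr × 13.7 ka = 0.3288 m
throw = dip-slip × sin(dip) = 0.3288 × sin(57.4°) = 0.277 m = 27.7 cm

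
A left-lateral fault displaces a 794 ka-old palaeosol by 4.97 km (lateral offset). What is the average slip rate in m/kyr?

6.26 m/kyr

rate = 4.97 km / 794 ka = 0.00626 m/yr = 6.26 m/kyr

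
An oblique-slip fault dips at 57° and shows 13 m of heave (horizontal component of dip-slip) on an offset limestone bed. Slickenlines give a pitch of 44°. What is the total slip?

34.4 m

dip-slip = heave / cos(dip) = 13 / cos(57°) = 23.87 m
net slip = dip-slip / sin(rake) = 23.87 / sin(44°) = 34.4 m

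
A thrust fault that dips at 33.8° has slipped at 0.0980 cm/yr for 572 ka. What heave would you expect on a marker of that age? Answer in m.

466 m

dip-slip = rate × time = 0.0980 cm/yr × 572 ka = 560.6 m
heave = dip-slip × cos(dip) = 560.6 × cos(33.8°) = 466 m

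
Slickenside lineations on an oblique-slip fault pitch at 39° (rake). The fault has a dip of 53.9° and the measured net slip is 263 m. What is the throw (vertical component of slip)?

dip-slip = net slip × sin(rake) = 263 m × sin(39°) = 165.5 m
throw = dip-slip × sin(dip) = 165.5 × sin(53.9°) = 134 m

134 m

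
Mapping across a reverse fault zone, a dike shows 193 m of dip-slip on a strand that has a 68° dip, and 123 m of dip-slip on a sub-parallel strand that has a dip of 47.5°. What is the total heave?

155 m

heave_A = 193 × cos(68°) = 72.30 m
heave_B = 123 × cos(47.5°) = 83.10 m
total = 72.30 + 83.10 = 155 m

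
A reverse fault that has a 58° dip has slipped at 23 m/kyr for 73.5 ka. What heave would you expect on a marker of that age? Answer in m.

dip-slip = rate × time = 23 m/kyr × 73.5 ka = 1690 m
heave = dip-slip × cos(dip) = 1690 × cos(58°) = 896 m

896 m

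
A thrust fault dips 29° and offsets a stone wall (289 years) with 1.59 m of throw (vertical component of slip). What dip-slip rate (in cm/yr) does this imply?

1.13 cm/yr

dip-slip = throw / sin(dip) = 1.59 m / sin(29°) = 3.280 m
rate = 3.280 m / 289 years = 0.0113 m/yr = 1.13 cm/yr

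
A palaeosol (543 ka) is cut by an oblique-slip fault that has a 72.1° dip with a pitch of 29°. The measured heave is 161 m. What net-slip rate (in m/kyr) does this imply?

dip-slip = heave / cos(dip) = 161 / cos(72.1°) = 523.8 m
net slip = dip-slip / sin(rake) = 523.8 / sin(29°) = 1080 m
rate = 1080 m / 543 ka = 0.00199 m/yr = 1.99 m/kyr

1.99 m/kyr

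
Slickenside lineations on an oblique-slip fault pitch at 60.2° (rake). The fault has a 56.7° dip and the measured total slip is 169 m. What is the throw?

123 m

dip-slip = net slip × sin(rake) = 169 m × sin(60.2°) = 146.7 m
throw = dip-slip × sin(dip) = 146.7 × sin(56.7°) = 123 m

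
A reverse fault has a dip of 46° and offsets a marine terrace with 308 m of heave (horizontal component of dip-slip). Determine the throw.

319 m

throw = heave × tan(dip) = 308 × tan(46°) = 319 m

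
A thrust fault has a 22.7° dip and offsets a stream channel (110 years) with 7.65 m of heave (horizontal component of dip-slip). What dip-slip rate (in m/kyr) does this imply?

dip-slip = heave / cos(dip) = 7.65 m / cos(22.7°) = 8.292 m
rate = 8.292 m / 110 years = 0.0754 m/yr = 75.4 m/kyr

75.4 m/kyr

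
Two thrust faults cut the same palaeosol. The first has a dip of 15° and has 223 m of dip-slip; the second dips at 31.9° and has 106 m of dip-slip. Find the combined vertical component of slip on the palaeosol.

throw_A = 223 × sin(15°) = 57.72 m
throw_B = 106 × sin(31.9°) = 56.01 m
total = 57.72 + 56.01 = 114 m

114 m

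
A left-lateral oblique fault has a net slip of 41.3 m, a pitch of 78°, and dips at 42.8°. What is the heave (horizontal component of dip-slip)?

29.6 m

dip-slip = net slip × sin(rake) = 41.3 m × sin(78°) = 40.40 m
heave = dip-slip × cos(dip) = 40.40 × cos(42.8°) = 29.6 m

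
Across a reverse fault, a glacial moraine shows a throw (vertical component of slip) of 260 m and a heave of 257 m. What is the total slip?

366 m

net slip = √(throw² + heave²) = √(260² + 257²) = 366 m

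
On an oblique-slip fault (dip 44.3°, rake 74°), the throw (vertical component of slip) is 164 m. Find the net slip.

244 m

dip-slip = throw / sin(dip) = 164 / sin(44.3°) = 234.8 m
net slip = dip-slip / sin(rake) = 234.8 / sin(74°) = 244 m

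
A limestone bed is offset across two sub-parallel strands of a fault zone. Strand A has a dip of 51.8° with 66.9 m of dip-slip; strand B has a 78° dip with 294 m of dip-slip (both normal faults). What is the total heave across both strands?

heave_A = 66.9 × cos(51.8°) = 41.37 m
heave_B = 294 × cos(78°) = 61.13 m
total = 41.37 + 61.13 = 102 m

102 m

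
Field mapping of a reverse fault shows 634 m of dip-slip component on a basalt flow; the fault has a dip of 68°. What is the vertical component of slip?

throw = dip-slip × sin(dip) = 634 m × sin(68°) = 588 m

588 m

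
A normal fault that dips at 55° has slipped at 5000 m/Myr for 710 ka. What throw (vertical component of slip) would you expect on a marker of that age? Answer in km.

2.91 km

dip-slip = rate × time = 5000 m/Myr × 710 ka = 3550 m
throw = dip-slip × sin(dip) = 3550 × sin(55°) = 2910 m = 2.91 km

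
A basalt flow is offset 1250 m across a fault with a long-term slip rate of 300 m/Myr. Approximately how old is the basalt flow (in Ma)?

4.17 Ma

age = offset / rate = 1250 m / (300 m/Myr) = 4.17e+06 yr = 4.17 Ma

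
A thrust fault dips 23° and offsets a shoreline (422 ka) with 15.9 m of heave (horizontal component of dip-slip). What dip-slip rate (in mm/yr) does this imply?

0.0409 mm/yr

dip-slip = heave / cos(dip) = 15.9 m / cos(23°) = 17.27 m
rate = 17.27 m / 422 ka = 0.0000409 m/yr = 0.0409 mm/yr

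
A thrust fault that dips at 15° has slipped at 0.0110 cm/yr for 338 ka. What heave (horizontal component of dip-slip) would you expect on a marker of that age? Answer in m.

35.9 m

dip-slip = rate × time = 0.0110 cm/yr × 338 ka = 37.18 m
heave = dip-slip × cos(dip) = 37.18 × cos(15°) = 35.9 m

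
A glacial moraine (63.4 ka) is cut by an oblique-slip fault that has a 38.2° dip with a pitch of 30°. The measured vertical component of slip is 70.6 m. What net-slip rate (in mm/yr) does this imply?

3.60 mm/yr

dip-slip = throw / sin(dip) = 70.6 / sin(38.2°) = 114.2 m
net slip = dip-slip / sin(rake) = 114.2 / sin(30°) = 228.3 m
rate = 228.3 m / 63.4 ka = 0.00360 m/yr = 3.60 mm/yr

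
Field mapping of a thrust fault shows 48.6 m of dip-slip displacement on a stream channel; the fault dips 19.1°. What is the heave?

45.9 m

heave = dip-slip × cos(dip) = 48.6 m × cos(19.1°) = 45.9 m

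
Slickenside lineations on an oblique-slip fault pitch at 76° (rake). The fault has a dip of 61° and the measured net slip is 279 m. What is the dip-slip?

271 m

dip-slip = net slip × sin(rake) = 279 m × sin(76°) = 271 m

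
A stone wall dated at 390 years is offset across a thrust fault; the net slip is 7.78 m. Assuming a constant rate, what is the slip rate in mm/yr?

19.9 mm/yr

rate = 7.78 m / 390 years = 0.0199 m/yr = 19.9 mm/yr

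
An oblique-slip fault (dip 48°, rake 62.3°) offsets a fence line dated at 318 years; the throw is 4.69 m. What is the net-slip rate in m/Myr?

22400 m/Myr

dip-slip = throw / sin(dip) = 4.69 / sin(48°) = 6.311 m
net slip = dip-slip / sin(rake) = 6.311 / sin(62.3°) = 7.128 m
rate = 7.128 m / 318 years = 0.0224 m/yr = 22400 m/Myr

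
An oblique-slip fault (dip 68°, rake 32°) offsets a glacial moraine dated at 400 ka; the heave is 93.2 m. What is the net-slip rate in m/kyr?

1.17 m/kyr

dip-slip = heave / cos(dip) = 93.2 / cos(68°) = 248.8 m
net slip = dip-slip / sin(rake) = 248.8 / sin(32°) = 469.5 m
rate = 469.5 m / 400 ka = 0.00117 m/yr = 1.17 m/kyr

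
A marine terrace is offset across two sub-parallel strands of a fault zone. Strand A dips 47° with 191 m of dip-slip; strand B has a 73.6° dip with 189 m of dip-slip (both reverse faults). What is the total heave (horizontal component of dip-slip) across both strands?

heave_A = 191 × cos(47°) = 130.3 m
heave_B = 189 × cos(73.6°) = 53.36 m
total = 130.3 + 53.36 = 184 m

184 m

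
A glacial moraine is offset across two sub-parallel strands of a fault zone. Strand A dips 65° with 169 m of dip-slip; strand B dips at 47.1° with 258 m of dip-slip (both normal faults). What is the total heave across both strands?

heave_A = 169 × cos(65°) = 71.42 m
heave_B = 258 × cos(47.1°) = 175.6 m
total = 71.42 + 175.6 = 247 m

247 m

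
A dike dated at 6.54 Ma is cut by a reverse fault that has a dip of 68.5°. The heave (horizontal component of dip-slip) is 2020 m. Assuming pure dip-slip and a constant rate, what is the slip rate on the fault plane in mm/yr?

0.843 mm/yr

dip-slip = heave / cos(dip) = 2020 m / cos(68.5°) = 5512 m
rate = 5512 m / 6.54 Ma = 0.000843 m/yr = 0.843 mm/yr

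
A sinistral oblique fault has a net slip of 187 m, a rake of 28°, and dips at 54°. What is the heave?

dip-slip = net slip × sin(rake) = 187 m × sin(28°) = 87.79 m
heave = dip-slip × cos(dip) = 87.79 × cos(54°) = 51.6 m

51.6 m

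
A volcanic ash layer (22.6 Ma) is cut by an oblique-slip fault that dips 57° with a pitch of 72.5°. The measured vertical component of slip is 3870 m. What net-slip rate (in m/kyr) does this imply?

dip-slip = throw / sin(dip) = 3870 / sin(57°) = 4614 m
net slip = dip-slip / sin(rake) = 4614 / sin(72.5°) = 4838 m
rate = 4838 m / 22.6 Ma = 0.000214 m/yr = 0.214 m/kyr

0.214 m/kyr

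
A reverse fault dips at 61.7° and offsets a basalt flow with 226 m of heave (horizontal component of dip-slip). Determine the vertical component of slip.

420 m

throw = heave × tan(dip) = 226 × tan(61.7°) = 420 m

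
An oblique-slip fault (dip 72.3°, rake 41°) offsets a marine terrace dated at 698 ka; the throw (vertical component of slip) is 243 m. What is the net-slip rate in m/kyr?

0.557 m/kyr

dip-slip = throw / sin(dip) = 243 / sin(72.3°) = 255.1 m
net slip = dip-slip / sin(rake) = 255.1 / sin(41°) = 388.8 m
rate = 388.8 m / 698 ka = 0.000557 m/yr = 0.557 m/kyr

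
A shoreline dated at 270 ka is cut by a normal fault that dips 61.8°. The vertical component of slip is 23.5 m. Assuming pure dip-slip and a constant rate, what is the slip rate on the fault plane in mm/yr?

0.0988 mm/yr

dip-slip = throw / sin(dip) = 23.5 m / sin(61.8°) = 26.67 m
rate = 26.67 m / 270 ka = 0.0000988 m/yr = 0.0988 mm/yr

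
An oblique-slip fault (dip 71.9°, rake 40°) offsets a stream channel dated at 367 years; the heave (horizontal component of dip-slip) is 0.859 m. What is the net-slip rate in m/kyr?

dip-slip = heave / cos(dip) = 0.859 / cos(71.9°) = 2.765 m
net slip = dip-slip / sin(rake) = 2.765 / sin(40°) = 4.301 m
rate = 4.301 m / 367 years = 0.0117 m/yr = 11.7 m/kyr

11.7 m/kyr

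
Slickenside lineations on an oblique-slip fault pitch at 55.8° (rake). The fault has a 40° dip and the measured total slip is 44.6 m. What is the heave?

28.3 m

dip-slip = net slip × sin(rake) = 44.6 m × sin(55.8°) = 36.89 m
heave = dip-slip × cos(dip) = 36.89 × cos(40°) = 28.3 m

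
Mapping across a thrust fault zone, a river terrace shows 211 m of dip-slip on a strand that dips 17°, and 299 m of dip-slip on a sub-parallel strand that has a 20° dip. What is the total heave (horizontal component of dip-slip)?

heave_A = 211 × cos(17°) = 201.8 m
heave_B = 299 × cos(20°) = 281 m
total = 201.8 + 281 = 483 m

483 m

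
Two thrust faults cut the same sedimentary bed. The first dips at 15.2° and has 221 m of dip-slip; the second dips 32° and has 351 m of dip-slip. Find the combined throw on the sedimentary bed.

244 m

throw_A = 221 × sin(15.2°) = 57.94 m
throw_B = 351 × sin(32°) = 186 m
total = 57.94 + 186 = 244 m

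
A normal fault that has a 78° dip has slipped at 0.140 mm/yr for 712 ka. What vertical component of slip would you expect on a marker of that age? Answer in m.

dip-slip = rate × time = 0.140 mm/yr × 712 ka = 99.68 m
throw = dip-slip × sin(dip) = 99.68 × sin(78°) = 97.5 m

97.5 m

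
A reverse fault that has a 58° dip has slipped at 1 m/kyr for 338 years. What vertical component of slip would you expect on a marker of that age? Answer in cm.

dip-slip = rate × time = 1 m/kyr × 338 years = 0.3380 m
throw = dip-slip × sin(dip) = 0.3380 × sin(58°) = 0.287 m = 28.7 cm

28.7 cm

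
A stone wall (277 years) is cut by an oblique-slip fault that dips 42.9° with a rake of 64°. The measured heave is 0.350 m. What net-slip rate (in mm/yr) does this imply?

1.92 mm/yr

dip-slip = heave / cos(dip) = 0.350 / cos(42.9°) = 0.4778 m
net slip = dip-slip / sin(rake) = 0.4778 / sin(64°) = 0.5316 m
rate = 0.5316 m / 277 years = 0.00192 m/yr = 1.92 mm/yr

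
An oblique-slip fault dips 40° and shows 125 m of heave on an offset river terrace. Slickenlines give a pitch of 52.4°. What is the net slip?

206 m

dip-slip = heave / cos(dip) = 125 / cos(40°) = 163.2 m
net slip = dip-slip / sin(rake) = 163.2 / sin(52.4°) = 206 m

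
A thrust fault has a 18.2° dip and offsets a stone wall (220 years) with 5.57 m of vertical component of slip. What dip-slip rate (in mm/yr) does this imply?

dip-slip = throw / sin(dip) = 5.57 m / sin(18.2°) = 17.83 m
rate = 17.83 m / 220 years = 0.0811 m/yr = 81.1 mm/yr

81.1 mm/yr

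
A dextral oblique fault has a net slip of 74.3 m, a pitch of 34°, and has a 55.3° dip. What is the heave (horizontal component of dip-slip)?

dip-slip = net slip × sin(rake) = 74.3 m × sin(34°) = 41.55 m
heave = dip-slip × cos(dip) = 41.55 × cos(55.3°) = 23.7 m

23.7 m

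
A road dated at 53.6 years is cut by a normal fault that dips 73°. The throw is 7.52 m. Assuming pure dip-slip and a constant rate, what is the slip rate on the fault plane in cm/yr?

14.7 cm/yr

dip-slip = throw / sin(dip) = 7.52 m / sin(73°) = 7.864 m
rate = 7.864 m / 53.6 years = 0.147 m/yr = 14.7 cm/yr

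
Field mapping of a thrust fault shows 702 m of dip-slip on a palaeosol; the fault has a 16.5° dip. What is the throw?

199 m

throw = dip-slip × sin(dip) = 702 m × sin(16.5°) = 199 m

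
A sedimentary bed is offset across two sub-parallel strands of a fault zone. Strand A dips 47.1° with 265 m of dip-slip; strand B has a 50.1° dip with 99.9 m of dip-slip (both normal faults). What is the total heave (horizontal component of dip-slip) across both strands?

heave_A = 265 × cos(47.1°) = 180.4 m
heave_B = 99.9 × cos(50.1°) = 64.08 m
total = 180.4 + 64.08 = 244 m

244 m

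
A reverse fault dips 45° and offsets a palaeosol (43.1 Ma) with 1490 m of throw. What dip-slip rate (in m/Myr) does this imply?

48.9 m/Myr

dip-slip = throw / sin(dip) = 1490 m / sin(45°) = 2107 m
rate = 2107 m / 43.1 Ma = 0.0000489 m/yr = 48.9 m/Myr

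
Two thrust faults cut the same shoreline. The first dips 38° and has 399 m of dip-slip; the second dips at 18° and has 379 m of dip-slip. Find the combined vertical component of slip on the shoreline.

throw_A = 399 × sin(38°) = 245.6 m
throw_B = 379 × sin(18°) = 117.1 m
total = 245.6 + 117.1 = 363 m

363 m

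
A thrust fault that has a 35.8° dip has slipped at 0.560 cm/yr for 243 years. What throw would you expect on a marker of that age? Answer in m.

0.796 m

dip-slip = rate × time = 0.560 cm/yr × 243 years = 1.361 m
throw = dip-slip × sin(dip) = 1.361 × sin(35.8°) = 0.796 m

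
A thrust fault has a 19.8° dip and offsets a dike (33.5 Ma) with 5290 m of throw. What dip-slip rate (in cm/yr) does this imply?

0.0466 cm/yr

dip-slip = throw / sin(dip) = 5290 m / sin(19.8°) = 15620 m
rate = 15620 m / 33.5 Ma = 0.000466 m/yr = 0.0466 cm/yr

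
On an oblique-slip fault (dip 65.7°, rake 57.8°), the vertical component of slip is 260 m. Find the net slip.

dip-slip = throw / sin(dip) = 260 / sin(65.7°) = 285.3 m
net slip = dip-slip / sin(rake) = 285.3 / sin(57.8°) = 337 m

337 m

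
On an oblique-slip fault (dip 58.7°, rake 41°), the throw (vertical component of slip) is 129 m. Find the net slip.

dip-slip = throw / sin(dip) = 129 / sin(58.7°) = 151 m
net slip = dip-slip / sin(rake) = 151 / sin(41°) = 230 m

230 m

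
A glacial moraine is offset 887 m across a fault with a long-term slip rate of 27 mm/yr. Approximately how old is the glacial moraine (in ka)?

age = offset / rate = 887 m / (27 mm/yr) = 32900 yr = 32.9 ka

32.9 ka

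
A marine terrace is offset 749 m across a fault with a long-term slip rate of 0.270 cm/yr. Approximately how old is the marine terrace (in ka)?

age = offset / rate = 749 m / (0.270 cm/yr) = 277000 yr = 277 ka

277 ka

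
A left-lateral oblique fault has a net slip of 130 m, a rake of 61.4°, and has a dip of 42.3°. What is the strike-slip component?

strike-slip = net slip × cos(rake) = 130 m × cos(61.4°) = 62.2 m

62.2 m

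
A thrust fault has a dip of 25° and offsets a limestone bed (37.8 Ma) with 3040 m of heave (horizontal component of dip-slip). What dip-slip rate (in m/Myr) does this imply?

88.7 m/Myr

dip-slip = heave / cos(dip) = 3040 m / cos(25°) = 3354 m
rate = 3354 m / 37.8 Ma = 0.0000887 m/yr = 88.7 m/Myr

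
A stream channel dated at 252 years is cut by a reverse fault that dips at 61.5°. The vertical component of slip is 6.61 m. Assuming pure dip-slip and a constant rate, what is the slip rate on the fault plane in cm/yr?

dip-slip = throw / sin(dip) = 6.61 m / sin(61.5°) = 7.521 m
rate = 7.521 m / 252 years = 0.0298 m/yr = 2.98 cm/yr

2.98 cm/yr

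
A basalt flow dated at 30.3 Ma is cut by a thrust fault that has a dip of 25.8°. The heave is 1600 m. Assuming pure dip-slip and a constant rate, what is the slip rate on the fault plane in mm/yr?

dip-slip = heave / cos(dip) = 1600 m / cos(25.8°) = 1777 m
rate = 1777 m / 30.3 Ma = 0.0000587 m/yr = 0.0587 mm/yr

0.0587 mm/yr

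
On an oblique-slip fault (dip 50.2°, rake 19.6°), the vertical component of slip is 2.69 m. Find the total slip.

10.4 m

dip-slip = throw / sin(dip) = 2.69 / sin(50.2°) = 3.501 m
net slip = dip-slip / sin(rake) = 3.501 / sin(19.6°) = 10.4 m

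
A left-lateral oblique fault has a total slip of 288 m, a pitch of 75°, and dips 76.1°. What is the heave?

dip-slip = net slip × sin(rake) = 288 m × sin(75°) = 278.2 m
heave = dip-slip × cos(dip) = 278.2 × cos(76.1°) = 66.8 m

66.8 m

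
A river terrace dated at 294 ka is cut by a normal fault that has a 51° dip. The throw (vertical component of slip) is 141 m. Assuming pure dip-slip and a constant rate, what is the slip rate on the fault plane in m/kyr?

0.617 m/kyr

dip-slip = throw / sin(dip) = 141 m / sin(51°) = 181.4 m
rate = 181.4 m / 294 ka = 0.000617 m/yr = 0.617 m/kyr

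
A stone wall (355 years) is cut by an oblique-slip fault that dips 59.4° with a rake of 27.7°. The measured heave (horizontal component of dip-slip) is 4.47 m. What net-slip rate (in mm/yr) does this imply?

53.2 mm/yr

dip-slip = heave / cos(dip) = 4.47 / cos(59.4°) = 8.781 m
net slip = dip-slip / sin(rake) = 8.781 / sin(27.7°) = 18.89 m
rate = 18.89 m / 355 years = 0.0532 m/yr = 53.2 mm/yr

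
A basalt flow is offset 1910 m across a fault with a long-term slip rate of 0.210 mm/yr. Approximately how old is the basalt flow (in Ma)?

age = offset / rate = 1910 m / (0.210 mm/yr) = 9.1e+06 yr = 9.10 Ma

9.10 Ma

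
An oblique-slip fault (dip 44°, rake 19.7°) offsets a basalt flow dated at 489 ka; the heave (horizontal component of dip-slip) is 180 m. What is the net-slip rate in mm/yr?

dip-slip = heave / cos(dip) = 180 / cos(44°) = 250.2 m
net slip = dip-slip / sin(rake) = 250.2 / sin(19.7°) = 742.3 m
rate = 742.3 m / 489 ka = 0.00152 m/yr = 1.52 mm/yr

1.52 mm/yr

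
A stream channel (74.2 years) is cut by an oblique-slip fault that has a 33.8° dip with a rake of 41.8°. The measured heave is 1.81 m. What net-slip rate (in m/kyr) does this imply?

44 m/kyr

dip-slip = heave / cos(dip) = 1.81 / cos(33.8°) = 2.178 m
net slip = dip-slip / sin(rake) = 2.178 / sin(41.8°) = 3.268 m
rate = 3.268 m / 74.2 years = 0.0440 m/yr = 44 m/kyr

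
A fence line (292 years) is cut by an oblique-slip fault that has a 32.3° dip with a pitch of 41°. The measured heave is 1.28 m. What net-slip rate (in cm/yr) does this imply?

0.790 cm/yr

dip-slip = heave / cos(dip) = 1.28 / cos(32.3°) = 1.514 m
net slip = dip-slip / sin(rake) = 1.514 / sin(41°) = 2.308 m
rate = 2.308 m / 292 years = 0.00790 m/yr = 0.790 cm/yr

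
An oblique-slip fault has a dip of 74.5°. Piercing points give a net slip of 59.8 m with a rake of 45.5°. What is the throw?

dip-slip = net slip × sin(rake) = 59.8 m × sin(45.5°) = 42.65 m
throw = dip-slip × sin(dip) = 42.65 × sin(74.5°) = 41.1 m

41.1 m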